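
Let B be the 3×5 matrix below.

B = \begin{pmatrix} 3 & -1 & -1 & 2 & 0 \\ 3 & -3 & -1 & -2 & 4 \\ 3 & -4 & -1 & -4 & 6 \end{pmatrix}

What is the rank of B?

Row reduce to echelon form.
R2 ← R2 − R1: [0, -2, 0, -4, 4]
R3 ← R3 − R1: [0, -3, 0, -6, 6]
R3 ← R3 − (3/2)·R2: [0, 0, 0, 0, 0]
Echelon form has 2 nonzero rows, so rank(B) = 2.

2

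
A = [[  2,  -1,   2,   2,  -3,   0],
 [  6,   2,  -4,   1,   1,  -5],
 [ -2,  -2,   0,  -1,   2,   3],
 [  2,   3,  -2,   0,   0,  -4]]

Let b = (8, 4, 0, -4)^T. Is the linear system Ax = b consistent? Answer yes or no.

yes

Row reduce the augmented matrix [A | b].
R2 ← R2 − (3)·R1: [0, 5, -10, -5, 10, -5, -20]
R3 ← R3 + R1: [0, -3, 2, 1, -1, 3, 8]
R4 ← R4 − R1: [0, 4, -4, -2, 3, -4, -12]
R3 ← R3 + (3/5)·R2: [0, 0, -4, -2, 5, 0, -4]
R4 ← R4 − (4/5)·R2: [0, 0, 4, 2, -5, 0, 4]
R4 ← R4 + R3: [0, 0, 0, 0, 0, 0, 0]
The echelon form has 3 nonzero rows, and every pivot lies in the first 6 columns, so rank(A) = rank([A|b]) = 3.
The system is consistent.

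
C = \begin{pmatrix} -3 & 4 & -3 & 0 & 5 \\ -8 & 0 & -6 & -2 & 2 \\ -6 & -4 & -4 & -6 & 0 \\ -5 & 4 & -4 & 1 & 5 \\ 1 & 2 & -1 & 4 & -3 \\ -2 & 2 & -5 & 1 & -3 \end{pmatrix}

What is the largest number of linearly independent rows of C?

4

Row reduce to echelon form.
R2 ← R2 − (8/3)·R1: [0, -32/3, 2, -2, -34/3]
R3 ← R3 − (2)·R1: [0, -12, 2, -6, -10]
R4 ← R4 − (5/3)·R1: [0, -8/3, 1, 1, -10/3]
R5 ← R5 + (1/3)·R1: [0, 10/3, -2, 4, -4/3]
R6 ← R6 − (2/3)·R1: [0, -2/3, -3, 1, -19/3]
R3 ← R3 − (9/8)·R2: [0, 0, -1/4, -15/4, 11/4]
R4 ← R4 − (1/4)·R2: [0, 0, 1/2, 3/2, -1/2]
R5 ← R5 + (5/16)·R2: [0, 0, -11/8, 27/8, -39/8]
R6 ← R6 − (1/16)·R2: [0, 0, -25/8, 9/8, -45/8]
R4 ← R4 + (2)·R3: [0, 0, 0, -6, 5]
R5 ← R5 − (11/2)·R3: [0, 0, 0, 24, -20]
R6 ← R6 − (25/2)·R3: [0, 0, 0, 48, -40]
R5 ← R5 + (4)·R4: [0, 0, 0, 0, 0]
R6 ← R6 + (8)·R4: [0, 0, 0, 0, 0]
Echelon form has 4 nonzero rows, so rank(C) = 4.
The rank gives the maximum number of linearly independent rows: 4.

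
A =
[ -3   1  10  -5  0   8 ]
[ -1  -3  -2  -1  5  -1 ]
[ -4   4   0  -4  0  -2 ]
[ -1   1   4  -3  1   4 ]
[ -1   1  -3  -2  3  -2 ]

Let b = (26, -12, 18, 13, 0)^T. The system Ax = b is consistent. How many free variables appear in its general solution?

2

Row reduce the augmented matrix [A | b].
R2 ← R2 − (1/3)·R1: [0, -10/3, -16/3, 2/3, 5, -11/3, -62/3]
R3 ← R3 − (4/3)·R1: [0, 8/3, -40/3, 8/3, 0, -38/3, -50/3]
R4 ← R4 − (1/3)·R1: [0, 2/3, 2/3, -4/3, 1, 4/3, 13/3]
R5 ← R5 − (1/3)·R1: [0, 2/3, -19/3, -1/3, 3, -14/3, -26/3]
R3 ← R3 + (4/5)·R2: [0, 0, -88/5, 16/5, 4, -78/5, -166/5]
R4 ← R4 + (1/5)·R2: [0, 0, -2/5, -6/5, 2, 3/5, 1/5]
R5 ← R5 + (1/5)·R2: [0, 0, -37/5, -1/5, 4, -27/5, -64/5]
R4 ← R4 − (1/44)·R3: [0, 0, 0, -14/11, 21/11, 21/22, 21/22]
R5 ← R5 − (37/88)·R3: [0, 0, 0, -17/11, 51/22, 51/44, 51/44]
R5 ← R5 − (17/14)·R4: [0, 0, 0, 0, 0, 0, 0]
The echelon form has 4 nonzero rows, and every pivot lies in the first 6 columns, so rank(A) = rank([A|b]) = 4.
The system is consistent.
Free variables = (unknowns) − (rank) = 6 − 4 = 2.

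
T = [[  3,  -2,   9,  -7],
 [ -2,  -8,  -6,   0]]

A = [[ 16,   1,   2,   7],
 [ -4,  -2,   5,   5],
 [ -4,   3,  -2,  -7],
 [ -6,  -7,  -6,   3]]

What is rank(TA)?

First compute TA:
[[ 62,  83,  20, -73],
 [ 24,  -4, -32, -12]]
Now row reduce the product.
R2 ← R2 − (12/31)·R1: [0, -1120/31, -1232/31, 504/31]
2 nonzero rows, so rank(TA) = 2.

2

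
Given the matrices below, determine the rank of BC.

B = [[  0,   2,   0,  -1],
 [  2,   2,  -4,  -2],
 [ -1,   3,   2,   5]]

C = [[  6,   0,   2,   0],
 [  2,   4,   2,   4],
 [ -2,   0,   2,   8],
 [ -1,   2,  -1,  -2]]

First compute BC:
[[  5,   6,   5,  10],
 [ 26,   4,   2, -20],
 [ -9,  22,   3,  18]]
Now row reduce the product.
R2 ← R2 − (26/5)·R1: [0, -136/5, -24, -72]
R3 ← R3 + (9/5)·R1: [0, 164/5, 12, 36]
R3 ← R3 + (41/34)·R2: [0, 0, -288/17, -864/17]
3 nonzero rows, so rank(BC) = 3.

3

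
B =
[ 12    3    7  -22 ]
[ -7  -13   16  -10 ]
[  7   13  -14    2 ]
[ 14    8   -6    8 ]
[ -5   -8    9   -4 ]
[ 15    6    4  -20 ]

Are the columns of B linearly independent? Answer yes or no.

no

Row reduce B to echelon form.
R2 ← R2 + (7/12)·R1: [0, -45/4, 241/12, -137/6]
R3 ← R3 − (7/12)·R1: [0, 45/4, -217/12, 89/6]
R4 ← R4 − (7/6)·R1: [0, 9/2, -85/6, 101/3]
R5 ← R5 + (5/12)·R1: [0, -27/4, 143/12, -79/6]
R6 ← R6 − (5/4)·R1: [0, 9/4, -19/4, 15/2]
R3 ← R3 + R2: [0, 0, 2, -8]
R4 ← R4 + (2/5)·R2: [0, 0, -92/15, 368/15]
R5 ← R5 − (3/5)·R2: [0, 0, -2/15, 8/15]
R6 ← R6 + (1/5)·R2: [0, 0, -11/15, 44/15]
R4 ← R4 + (46/15)·R3: [0, 0, 0, 0]
R5 ← R5 + (1/15)·R3: [0, 0, 0, 0]
R6 ← R6 + (11/30)·R3: [0, 0, 0, 0]
3 pivots among 4 columns.
Only 3 < 4 pivot columns, so the columns are linearly dependent.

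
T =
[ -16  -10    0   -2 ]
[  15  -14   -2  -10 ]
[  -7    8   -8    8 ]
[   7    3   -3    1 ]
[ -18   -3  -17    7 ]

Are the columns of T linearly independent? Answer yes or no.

Row reduce T to echelon form.
R2 ← R2 + (15/16)·R1: [0, -187/8, -2, -95/8]
R3 ← R3 − (7/16)·R1: [0, 99/8, -8, 71/8]
R4 ← R4 + (7/16)·R1: [0, -11/8, -3, 1/8]
R5 ← R5 − (9/8)·R1: [0, 33/4, -17, 37/4]
R3 ← R3 + (9/17)·R2: [0, 0, -154/17, 44/17]
R4 ← R4 − (1/17)·R2: [0, 0, -49/17, 14/17]
R5 ← R5 + (6/17)·R2: [0, 0, -301/17, 86/17]
R4 ← R4 − (7/22)·R3: [0, 0, 0, 0]
R5 ← R5 − (43/22)·R3: [0, 0, 0, 0]
3 pivots among 4 columns.
Only 3 < 4 pivot columns, so the columns are linearly dependent.

no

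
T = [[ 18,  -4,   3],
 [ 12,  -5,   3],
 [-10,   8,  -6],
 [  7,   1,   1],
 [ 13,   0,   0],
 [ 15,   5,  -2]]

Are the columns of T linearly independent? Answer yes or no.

Row reduce T to echelon form.
R2 ← R2 − (2/3)·R1: [0, -7/3, 1]
R3 ← R3 + (5/9)·R1: [0, 52/9, -13/3]
R4 ← R4 − (7/18)·R1: [0, 23/9, -1/6]
R5 ← R5 − (13/18)·R1: [0, 26/9, -13/6]
R6 ← R6 − (5/6)·R1: [0, 25/3, -9/2]
R3 ← R3 + (52/21)·R2: [0, 0, -13/7]
R4 ← R4 + (23/21)·R2: [0, 0, 13/14]
R5 ← R5 + (26/21)·R2: [0, 0, -13/14]
R6 ← R6 + (25/7)·R2: [0, 0, -13/14]
R4 ← R4 + (1/2)·R3: [0, 0, 0]
R5 ← R5 − (1/2)·R3: [0, 0, 0]
R6 ← R6 − (1/2)·R3: [0, 0, 0]
3 pivots among 3 columns.
Every column is a pivot column, so the columns are linearly independent.

yes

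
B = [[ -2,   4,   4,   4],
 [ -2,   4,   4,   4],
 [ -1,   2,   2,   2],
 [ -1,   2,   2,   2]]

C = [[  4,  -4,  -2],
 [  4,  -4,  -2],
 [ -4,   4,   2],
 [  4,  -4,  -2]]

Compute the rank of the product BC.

First compute BC:
[[  8,  -8,  -4],
 [  8,  -8,  -4],
 [  4,  -4,  -2],
 [  4,  -4,  -2]]
Now row reduce the product.
R2 ← R2 − R1: [0, 0, 0]
R3 ← R3 − (1/2)·R1: [0, 0, 0]
R4 ← R4 − (1/2)·R1: [0, 0, 0]
1 nonzero row, so rank(BC) = 1.

1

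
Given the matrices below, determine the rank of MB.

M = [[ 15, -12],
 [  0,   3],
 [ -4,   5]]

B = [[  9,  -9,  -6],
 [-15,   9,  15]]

2

First compute MB:
[[315, -243, -270],
 [-45,  27,  45],
 [-111,  81,  99]]
Now row reduce the product.
R2 ← R2 + (1/7)·R1: [0, -54/7, 45/7]
R3 ← R3 + (37/105)·R1: [0, -162/35, 27/7]
R3 ← R3 − (3/5)·R2: [0, 0, 0]
2 nonzero rows, so rank(MB) = 2.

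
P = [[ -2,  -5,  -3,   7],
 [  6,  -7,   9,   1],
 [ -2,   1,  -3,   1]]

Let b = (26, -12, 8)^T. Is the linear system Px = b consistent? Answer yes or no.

Row reduce the augmented matrix [P | b].
R2 ← R2 + (3)·R1: [0, -22, 0, 22, 66]
R3 ← R3 − R1: [0, 6, 0, -6, -18]
R3 ← R3 + (3/11)·R2: [0, 0, 0, 0, 0]
The echelon form has 2 nonzero rows, and every pivot lies in the first 4 columns, so rank(P) = rank([P|b]) = 2.
The system is consistent.

yes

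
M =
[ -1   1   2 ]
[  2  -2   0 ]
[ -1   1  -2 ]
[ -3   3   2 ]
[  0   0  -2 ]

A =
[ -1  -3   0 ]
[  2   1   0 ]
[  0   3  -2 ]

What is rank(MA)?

First compute MA:
[[  3,  10,  -4],
 [ -6,  -8,   0],
 [  3,  -2,   4],
 [  9,  18,  -4],
 [  0,  -6,   4]]
Now row reduce the product.
R2 ← R2 + (2)·R1: [0, 12, -8]
R3 ← R3 − R1: [0, -12, 8]
R4 ← R4 − (3)·R1: [0, -12, 8]
R3 ← R3 + R2: [0, 0, 0]
R4 ← R4 + R2: [0, 0, 0]
R5 ← R5 + (1/2)·R2: [0, 0, 0]
2 nonzero rows, so rank(MA) = 2.

2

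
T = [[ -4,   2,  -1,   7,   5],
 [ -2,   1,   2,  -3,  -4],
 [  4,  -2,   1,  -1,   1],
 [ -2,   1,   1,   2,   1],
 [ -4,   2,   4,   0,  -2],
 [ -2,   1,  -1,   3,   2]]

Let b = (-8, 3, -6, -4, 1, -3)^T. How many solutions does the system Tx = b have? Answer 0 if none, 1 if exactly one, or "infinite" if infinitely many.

0

Row reduce the augmented matrix [T | b].
R2 ← R2 − (1/2)·R1: [0, 0, 5/2, -13/2, -13/2, 7]
R3 ← R3 + R1: [0, 0, 0, 6, 6, -14]
R4 ← R4 − (1/2)·R1: [0, 0, 3/2, -3/2, -3/2, 0]
R5 ← R5 − R1: [0, 0, 5, -7, -7, 9]
R6 ← R6 − (1/2)·R1: [0, 0, -1/2, -1/2, -1/2, 1]
R4 ← R4 − (3/5)·R2: [0, 0, 0, 12/5, 12/5, -21/5]
R5 ← R5 − (2)·R2: [0, 0, 0, 6, 6, -5]
R6 ← R6 + (1/5)·R2: [0, 0, 0, -9/5, -9/5, 12/5]
R4 ← R4 − (2/5)·R3: [0, 0, 0, 0, 0, 7/5]
R5 ← R5 − R3: [0, 0, 0, 0, 0, 9]
R6 ← R6 + (3/10)·R3: [0, 0, 0, 0, 0, -9/5]
R5 ← R5 − (45/7)·R4: [0, 0, 0, 0, 0, 0]
R6 ← R6 + (9/7)·R4: [0, 0, 0, 0, 0, 0]
The echelon form has 4 nonzero rows; the last pivot sits in the augmented column, so rank(T) = 3 but rank([T|b]) = 4.
Since the ranks differ, the system is inconsistent.
It has no solutions.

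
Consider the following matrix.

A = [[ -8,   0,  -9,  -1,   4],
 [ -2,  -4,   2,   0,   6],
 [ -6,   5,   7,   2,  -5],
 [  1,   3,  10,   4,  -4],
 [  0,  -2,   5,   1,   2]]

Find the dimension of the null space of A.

0

Row reduce to echelon form.
R2 ← R2 − (1/4)·R1: [0, -4, 17/4, 1/4, 5]
R3 ← R3 − (3/4)·R1: [0, 5, 55/4, 11/4, -8]
R4 ← R4 + (1/8)·R1: [0, 3, 71/8, 31/8, -7/2]
R3 ← R3 + (5/4)·R2: [0, 0, 305/16, 49/16, -7/4]
R4 ← R4 + (3/4)·R2: [0, 0, 193/16, 65/16, 1/4]
R5 ← R5 − (1/2)·R2: [0, 0, 23/8, 7/8, -1/2]
R4 ← R4 − (193/305)·R3: [0, 0, 0, 648/305, 414/305]
R5 ← R5 − (46/305)·R3: [0, 0, 0, 126/305, -72/305]
R5 ← R5 − (7/36)·R4: [0, 0, 0, 0, -1/2]
5 nonzero rows, so rank(A) = 5.
A has 5 columns; by rank–nullity, nullity = 5 − 5 = 0.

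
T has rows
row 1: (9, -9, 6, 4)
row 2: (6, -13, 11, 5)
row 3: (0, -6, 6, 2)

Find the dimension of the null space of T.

2

Row reduce to echelon form.
R2 ← R2 − (2/3)·R1: [0, -7, 7, 7/3]
R3 ← R3 − (6/7)·R2: [0, 0, 0, 0]
2 nonzero rows, so rank(T) = 2.
T has 4 columns; by rank–nullity, nullity = 4 − 2 = 2.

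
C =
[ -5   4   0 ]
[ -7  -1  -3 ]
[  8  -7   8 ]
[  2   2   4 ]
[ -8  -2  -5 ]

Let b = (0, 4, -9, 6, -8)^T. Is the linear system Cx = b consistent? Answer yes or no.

no

Row reduce the augmented matrix [C | b].
R2 ← R2 − (7/5)·R1: [0, -33/5, -3, 4]
R3 ← R3 + (8/5)·R1: [0, -3/5, 8, -9]
R4 ← R4 + (2/5)·R1: [0, 18/5, 4, 6]
R5 ← R5 − (8/5)·R1: [0, -42/5, -5, -8]
R3 ← R3 − (1/11)·R2: [0, 0, 91/11, -103/11]
R4 ← R4 + (6/11)·R2: [0, 0, 26/11, 90/11]
R5 ← R5 − (14/11)·R2: [0, 0, -13/11, -144/11]
R4 ← R4 − (2/7)·R3: [0, 0, 0, 76/7]
R5 ← R5 + (1/7)·R3: [0, 0, 0, -101/7]
R5 ← R5 + (101/76)·R4: [0, 0, 0, 0]
The echelon form has 4 nonzero rows; the last pivot sits in the augmented column, so rank(C) = 3 but rank([C|b]) = 4.
Since the ranks differ, the system is inconsistent.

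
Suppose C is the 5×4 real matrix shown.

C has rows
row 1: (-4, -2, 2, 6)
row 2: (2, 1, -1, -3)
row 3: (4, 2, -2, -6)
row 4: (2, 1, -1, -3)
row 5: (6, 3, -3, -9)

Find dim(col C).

1

Row reduce to echelon form.
R2 ← R2 + (1/2)·R1: [0, 0, 0, 0]
R3 ← R3 + R1: [0, 0, 0, 0]
R4 ← R4 + (1/2)·R1: [0, 0, 0, 0]
R5 ← R5 + (3/2)·R1: [0, 0, 0, 0]
Echelon form has 1 nonzero row, so rank(C) = 1.
The column space has dimension equal to the rank: 1.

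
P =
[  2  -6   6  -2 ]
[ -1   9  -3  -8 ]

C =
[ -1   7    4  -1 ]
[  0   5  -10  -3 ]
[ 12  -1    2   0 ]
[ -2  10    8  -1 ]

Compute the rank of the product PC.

First compute PC:
[[ 74, -42,  64,  18],
 [-19, -39, -164, -18]]
Now row reduce the product.
R2 ← R2 + (19/74)·R1: [0, -1842/37, -5460/37, -495/37]
2 nonzero rows, so rank(PC) = 2.

2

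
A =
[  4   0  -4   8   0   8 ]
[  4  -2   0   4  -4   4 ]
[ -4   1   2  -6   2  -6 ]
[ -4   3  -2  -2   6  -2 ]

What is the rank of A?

Row reduce to echelon form.
R2 ← R2 − R1: [0, -2, 4, -4, -4, -4]
R3 ← R3 + R1: [0, 1, -2, 2, 2, 2]
R4 ← R4 + R1: [0, 3, -6, 6, 6, 6]
R3 ← R3 + (1/2)·R2: [0, 0, 0, 0, 0, 0]
R4 ← R4 + (3/2)·R2: [0, 0, 0, 0, 0, 0]
Echelon form has 2 nonzero rows, so rank(A) = 2.

2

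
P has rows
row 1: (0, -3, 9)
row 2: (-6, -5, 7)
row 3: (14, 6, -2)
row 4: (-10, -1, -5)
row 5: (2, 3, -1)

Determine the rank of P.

Row reduce to echelon form.
Swap R1 ↔ R2
R3 ← R3 + (7/3)·R1: [0, -17/3, 43/3]
R4 ← R4 − (5/3)·R1: [0, 22/3, -50/3]
R5 ← R5 + (1/3)·R1: [0, 4/3, 4/3]
R3 ← R3 − (17/9)·R2: [0, 0, -8/3]
R4 ← R4 + (22/9)·R2: [0, 0, 16/3]
R5 ← R5 + (4/9)·R2: [0, 0, 16/3]
R4 ← R4 + (2)·R3: [0, 0, 0]
R5 ← R5 + (2)·R3: [0, 0, 0]
Echelon form has 3 nonzero rows, so rank(P) = 3.

3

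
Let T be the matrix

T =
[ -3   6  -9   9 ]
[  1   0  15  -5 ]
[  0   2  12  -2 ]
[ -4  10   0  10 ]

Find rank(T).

2

Row reduce to echelon form.
R2 ← R2 + (1/3)·R1: [0, 2, 12, -2]
R4 ← R4 − (4/3)·R1: [0, 2, 12, -2]
R3 ← R3 − R2: [0, 0, 0, 0]
R4 ← R4 − R2: [0, 0, 0, 0]
Echelon form has 2 nonzero rows, so rank(T) = 2.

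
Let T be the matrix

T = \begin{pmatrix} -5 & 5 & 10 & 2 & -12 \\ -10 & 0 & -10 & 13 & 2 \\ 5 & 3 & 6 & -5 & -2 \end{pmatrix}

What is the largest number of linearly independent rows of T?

3

Row reduce to echelon form.
R2 ← R2 − (2)·R1: [0, -10, -30, 9, 26]
R3 ← R3 + R1: [0, 8, 16, -3, -14]
R3 ← R3 + (4/5)·R2: [0, 0, -8, 21/5, 34/5]
Echelon form has 3 nonzero rows, so rank(T) = 3.
The rank gives the maximum number of linearly independent rows: 3.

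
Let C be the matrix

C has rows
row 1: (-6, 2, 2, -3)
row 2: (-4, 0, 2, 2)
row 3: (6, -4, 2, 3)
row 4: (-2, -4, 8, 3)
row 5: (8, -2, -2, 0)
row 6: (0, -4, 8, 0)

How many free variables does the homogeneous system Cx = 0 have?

Row reduce to echelon form.
R2 ← R2 − (2/3)·R1: [0, -4/3, 2/3, 4]
R3 ← R3 + R1: [0, -2, 4, 0]
R4 ← R4 − (1/3)·R1: [0, -14/3, 22/3, 4]
R5 ← R5 + (4/3)·R1: [0, 2/3, 2/3, -4]
R3 ← R3 − (3/2)·R2: [0, 0, 3, -6]
R4 ← R4 − (7/2)·R2: [0, 0, 5, -10]
R5 ← R5 + (1/2)·R2: [0, 0, 1, -2]
R6 ← R6 − (3)·R2: [0, 0, 6, -12]
R4 ← R4 − (5/3)·R3: [0, 0, 0, 0]
R5 ← R5 − (1/3)·R3: [0, 0, 0, 0]
R6 ← R6 − (2)·R3: [0, 0, 0, 0]
3 nonzero rows, so rank(C) = 3.
C has 4 columns; by rank–nullity, nullity = 4 − 3 = 1.

1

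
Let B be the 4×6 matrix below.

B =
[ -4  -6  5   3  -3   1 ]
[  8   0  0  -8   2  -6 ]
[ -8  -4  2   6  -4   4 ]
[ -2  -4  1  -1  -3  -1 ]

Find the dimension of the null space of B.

3

Row reduce to echelon form.
R2 ← R2 + (2)·R1: [0, -12, 10, -2, -4, -4]
R3 ← R3 − (2)·R1: [0, 8, -8, 0, 2, 2]
R4 ← R4 − (1/2)·R1: [0, -1, -3/2, -5/2, -3/2, -3/2]
R3 ← R3 + (2/3)·R2: [0, 0, -4/3, -4/3, -2/3, -2/3]
R4 ← R4 − (1/12)·R2: [0, 0, -7/3, -7/3, -7/6, -7/6]
R4 ← R4 − (7/4)·R3: [0, 0, 0, 0, 0, 0]
3 nonzero rows, so rank(B) = 3.
B has 6 columns; by rank–nullity, nullity = 6 − 3 = 3.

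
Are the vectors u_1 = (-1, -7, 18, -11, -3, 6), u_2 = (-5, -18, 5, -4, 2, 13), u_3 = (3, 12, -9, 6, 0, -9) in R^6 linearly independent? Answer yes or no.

Form the matrix with these vectors as rows and row reduce.
R2 ← R2 − (5)·R1: [0, 17, -85, 51, 17, -17]
R3 ← R3 + (3)·R1: [0, -9, 45, -27, -9, 9]
R3 ← R3 + (9/17)·R2: [0, 0, 0, 0, 0, 0]
2 nonzero rows, so the 3 vectors span a space of dimension 2.
Since 2 < 3, the vectors are linearly dependent.

no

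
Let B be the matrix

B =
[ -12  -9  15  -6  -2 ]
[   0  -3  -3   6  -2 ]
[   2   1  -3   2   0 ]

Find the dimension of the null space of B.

Row reduce to echelon form.
R3 ← R3 + (1/6)·R1: [0, -1/2, -1/2, 1, -1/3]
R3 ← R3 − (1/6)·R2: [0, 0, 0, 0, 0]
2 nonzero rows, so rank(B) = 2.
B has 5 columns; by rank–nullity, nullity = 5 − 2 = 3.

3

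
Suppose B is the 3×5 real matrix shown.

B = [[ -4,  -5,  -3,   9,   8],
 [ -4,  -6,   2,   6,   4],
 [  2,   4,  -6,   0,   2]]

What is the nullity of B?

Row reduce to echelon form.
R2 ← R2 − R1: [0, -1, 5, -3, -4]
R3 ← R3 + (1/2)·R1: [0, 3/2, -15/2, 9/2, 6]
R3 ← R3 + (3/2)·R2: [0, 0, 0, 0, 0]
2 nonzero rows, so rank(B) = 2.
B has 5 columns; by rank–nullity, nullity = 5 − 2 = 3.

3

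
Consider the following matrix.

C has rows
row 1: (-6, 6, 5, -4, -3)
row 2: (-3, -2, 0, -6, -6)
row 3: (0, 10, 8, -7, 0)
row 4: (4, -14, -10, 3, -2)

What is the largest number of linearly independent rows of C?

Row reduce to echelon form.
R2 ← R2 − (1/2)·R1: [0, -5, -5/2, -4, -9/2]
R4 ← R4 + (2/3)·R1: [0, -10, -20/3, 1/3, -4]
R3 ← R3 + (2)·R2: [0, 0, 3, -15, -9]
R4 ← R4 − (2)·R2: [0, 0, -5/3, 25/3, 5]
R4 ← R4 + (5/9)·R3: [0, 0, 0, 0, 0]
Echelon form has 3 nonzero rows, so rank(C) = 3.
The rank gives the maximum number of linearly independent rows: 3.

3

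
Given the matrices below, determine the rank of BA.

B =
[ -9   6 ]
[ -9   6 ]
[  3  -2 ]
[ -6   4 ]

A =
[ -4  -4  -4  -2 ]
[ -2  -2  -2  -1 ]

1

First compute BA:
[[ 24,  24,  24,  12],
 [ 24,  24,  24,  12],
 [ -8,  -8,  -8,  -4],
 [ 16,  16,  16,   8]]
Now row reduce the product.
R2 ← R2 − R1: [0, 0, 0, 0]
R3 ← R3 + (1/3)·R1: [0, 0, 0, 0]
R4 ← R4 − (2/3)·R1: [0, 0, 0, 0]
1 nonzero row, so rank(BA) = 1.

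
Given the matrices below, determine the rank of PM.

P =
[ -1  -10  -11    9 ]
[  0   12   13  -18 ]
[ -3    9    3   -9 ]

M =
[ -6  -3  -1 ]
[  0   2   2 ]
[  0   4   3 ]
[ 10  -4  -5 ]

First compute PM:
[[ 96, -97, -97],
 [-180, 148, 153],
 [-72,  75,  75]]
Now row reduce the product.
R2 ← R2 + (15/8)·R1: [0, -271/8, -231/8]
R3 ← R3 + (3/4)·R1: [0, 9/4, 9/4]
R3 ← R3 + (18/271)·R2: [0, 0, 90/271]
3 nonzero rows, so rank(PM) = 3.

3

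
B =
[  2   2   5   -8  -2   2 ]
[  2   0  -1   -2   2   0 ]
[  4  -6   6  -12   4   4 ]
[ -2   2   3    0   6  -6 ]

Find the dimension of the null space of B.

Row reduce to echelon form.
R2 ← R2 − R1: [0, -2, -6, 6, 4, -2]
R3 ← R3 − (2)·R1: [0, -10, -4, 4, 8, 0]
R4 ← R4 + R1: [0, 4, 8, -8, 4, -4]
R3 ← R3 − (5)·R2: [0, 0, 26, -26, -12, 10]
R4 ← R4 + (2)·R2: [0, 0, -4, 4, 12, -8]
R4 ← R4 + (2/13)·R3: [0, 0, 0, 0, 132/13, -84/13]
4 nonzero rows, so rank(B) = 4.
B has 6 columns; by rank–nullity, nullity = 6 − 4 = 2.

2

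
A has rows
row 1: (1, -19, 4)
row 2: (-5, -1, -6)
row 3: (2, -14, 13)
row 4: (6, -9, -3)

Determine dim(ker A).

Row reduce to echelon form.
R2 ← R2 + (5)·R1: [0, -96, 14]
R3 ← R3 − (2)·R1: [0, 24, 5]
R4 ← R4 − (6)·R1: [0, 105, -27]
R3 ← R3 + (1/4)·R2: [0, 0, 17/2]
R4 ← R4 + (35/32)·R2: [0, 0, -187/16]
R4 ← R4 + (11/8)·R3: [0, 0, 0]
3 nonzero rows, so rank(A) = 3.
A has 3 columns; by rank–nullity, nullity = 3 − 3 = 0.

0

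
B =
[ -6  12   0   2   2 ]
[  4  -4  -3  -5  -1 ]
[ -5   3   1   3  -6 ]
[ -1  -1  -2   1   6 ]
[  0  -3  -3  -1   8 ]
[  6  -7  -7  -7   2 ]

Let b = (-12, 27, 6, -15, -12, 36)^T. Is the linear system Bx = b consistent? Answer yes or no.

Row reduce the augmented matrix [B | b].
R2 ← R2 + (2/3)·R1: [0, 4, -3, -11/3, 1/3, 19]
R3 ← R3 − (5/6)·R1: [0, -7, 1, 4/3, -23/3, 16]
R4 ← R4 − (1/6)·R1: [0, -3, -2, 2/3, 17/3, -13]
R6 ← R6 + R1: [0, 5, -7, -5, 4, 24]
R3 ← R3 + (7/4)·R2: [0, 0, -17/4, -61/12, -85/12, 197/4]
R4 ← R4 + (3/4)·R2: [0, 0, -17/4, -25/12, 71/12, 5/4]
R5 ← R5 + (3/4)·R2: [0, 0, -21/4, -15/4, 33/4, 9/4]
R6 ← R6 − (5/4)·R2: [0, 0, -13/4, -5/12, 43/12, 1/4]
R4 ← R4 − R3: [0, 0, 0, 3, 13, -48]
R5 ← R5 − (21/17)·R3: [0, 0, 0, 43/17, 17, -996/17]
R6 ← R6 − (13/17)·R3: [0, 0, 0, 59/17, 9, -636/17]
R5 ← R5 − (43/51)·R4: [0, 0, 0, 0, 308/51, -308/17]
R6 ← R6 − (59/51)·R4: [0, 0, 0, 0, -308/51, 308/17]
R6 ← R6 + R5: [0, 0, 0, 0, 0, 0]
The echelon form has 5 nonzero rows, and every pivot lies in the first 5 columns, so rank(B) = rank([B|b]) = 5.
The system is consistent.

yes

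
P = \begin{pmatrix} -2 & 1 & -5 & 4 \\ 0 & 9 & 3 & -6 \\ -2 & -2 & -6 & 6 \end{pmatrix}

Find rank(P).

2

Row reduce to echelon form.
R3 ← R3 − R1: [0, -3, -1, 2]
R3 ← R3 + (1/3)·R2: [0, 0, 0, 0]
Echelon form has 2 nonzero rows, so rank(P) = 2.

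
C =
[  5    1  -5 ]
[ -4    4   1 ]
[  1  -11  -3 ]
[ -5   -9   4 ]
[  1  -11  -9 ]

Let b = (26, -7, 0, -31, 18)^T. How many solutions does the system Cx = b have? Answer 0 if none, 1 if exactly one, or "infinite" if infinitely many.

Row reduce the augmented matrix [C | b].
R2 ← R2 + (4/5)·R1: [0, 24/5, -3, 69/5]
R3 ← R3 − (1/5)·R1: [0, -56/5, -2, -26/5]
R4 ← R4 + R1: [0, -8, -1, -5]
R5 ← R5 − (1/5)·R1: [0, -56/5, -8, 64/5]
R3 ← R3 + (7/3)·R2: [0, 0, -9, 27]
R4 ← R4 + (5/3)·R2: [0, 0, -6, 18]
R5 ← R5 + (7/3)·R2: [0, 0, -15, 45]
R4 ← R4 − (2/3)·R3: [0, 0, 0, 0]
R5 ← R5 − (5/3)·R3: [0, 0, 0, 0]
The echelon form has 3 nonzero rows, and every pivot lies in the first 3 columns, so rank(C) = rank([C|b]) = 3.
The system is consistent.
rank = 3 = number of unknowns, so the solution is unique.

1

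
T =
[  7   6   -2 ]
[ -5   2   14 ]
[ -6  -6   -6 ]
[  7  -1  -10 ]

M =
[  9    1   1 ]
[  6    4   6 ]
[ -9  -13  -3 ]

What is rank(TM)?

First compute TM:
[[117,  57,  49],
 [-159, -179, -35],
 [-36,  48, -24],
 [147, 133,  31]]
Now row reduce the product.
R2 ← R2 + (53/39)·R1: [0, -1320/13, 1232/39]
R3 ← R3 + (4/13)·R1: [0, 852/13, -116/13]
R4 ← R4 − (49/39)·R1: [0, 798/13, -1192/39]
R3 ← R3 + (71/110)·R2: [0, 0, 172/15]
R4 ← R4 + (133/220)·R2: [0, 0, -172/15]
R4 ← R4 + R3: [0, 0, 0]
3 nonzero rows, so rank(TM) = 3.

3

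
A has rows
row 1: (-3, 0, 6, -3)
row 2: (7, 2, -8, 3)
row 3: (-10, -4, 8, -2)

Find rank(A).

2

Row reduce to echelon form.
R2 ← R2 + (7/3)·R1: [0, 2, 6, -4]
R3 ← R3 − (10/3)·R1: [0, -4, -12, 8]
R3 ← R3 + (2)·R2: [0, 0, 0, 0]
Echelon form has 2 nonzero rows, so rank(A) = 2.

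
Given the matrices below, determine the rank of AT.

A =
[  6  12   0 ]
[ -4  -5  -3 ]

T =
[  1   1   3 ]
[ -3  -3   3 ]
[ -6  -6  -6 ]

2

First compute AT:
[[-30, -30,  54],
 [ 29,  29,  -9]]
Now row reduce the product.
R2 ← R2 + (29/30)·R1: [0, 0, 216/5]
2 nonzero rows, so rank(AT) = 2.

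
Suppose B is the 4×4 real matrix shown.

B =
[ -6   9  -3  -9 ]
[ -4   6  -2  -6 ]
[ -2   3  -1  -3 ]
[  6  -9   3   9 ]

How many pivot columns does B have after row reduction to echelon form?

1

Row reduce to echelon form.
R2 ← R2 − (2/3)·R1: [0, 0, 0, 0]
R3 ← R3 − (1/3)·R1: [0, 0, 0, 0]
R4 ← R4 + R1: [0, 0, 0, 0]
Echelon form has 1 nonzero row, so rank(B) = 1.
Each nonzero row contributes one pivot column: 1 pivot columns.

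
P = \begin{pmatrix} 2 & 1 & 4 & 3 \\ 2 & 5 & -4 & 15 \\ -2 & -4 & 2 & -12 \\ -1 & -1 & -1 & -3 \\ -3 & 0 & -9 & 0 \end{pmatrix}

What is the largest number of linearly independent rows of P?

2

Row reduce to echelon form.
R2 ← R2 − R1: [0, 4, -8, 12]
R3 ← R3 + R1: [0, -3, 6, -9]
R4 ← R4 + (1/2)·R1: [0, -1/2, 1, -3/2]
R5 ← R5 + (3/2)·R1: [0, 3/2, -3, 9/2]
R3 ← R3 + (3/4)·R2: [0, 0, 0, 0]
R4 ← R4 + (1/8)·R2: [0, 0, 0, 0]
R5 ← R5 − (3/8)·R2: [0, 0, 0, 0]
Echelon form has 2 nonzero rows, so rank(P) = 2.
The rank gives the maximum number of linearly independent rows: 2.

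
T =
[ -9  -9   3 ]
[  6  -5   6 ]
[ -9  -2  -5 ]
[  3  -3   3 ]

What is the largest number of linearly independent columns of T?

Row reduce to echelon form.
R2 ← R2 + (2/3)·R1: [0, -11, 8]
R3 ← R3 − R1: [0, 7, -8]
R4 ← R4 + (1/3)·R1: [0, -6, 4]
R3 ← R3 + (7/11)·R2: [0, 0, -32/11]
R4 ← R4 − (6/11)·R2: [0, 0, -4/11]
R4 ← R4 − (1/8)·R3: [0, 0, 0]
Echelon form has 3 nonzero rows, so rank(T) = 3.
The rank gives the maximum number of linearly independent columns: 3.

3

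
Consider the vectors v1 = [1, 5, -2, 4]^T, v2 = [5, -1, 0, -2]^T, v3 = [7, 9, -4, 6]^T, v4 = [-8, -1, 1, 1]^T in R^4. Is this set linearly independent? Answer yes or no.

no

Form the matrix with these vectors as rows and row reduce.
R2 ← R2 − (5)·R1: [0, -26, 10, -22]
R3 ← R3 − (7)·R1: [0, -26, 10, -22]
R4 ← R4 + (8)·R1: [0, 39, -15, 33]
R3 ← R3 − R2: [0, 0, 0, 0]
R4 ← R4 + (3/2)·R2: [0, 0, 0, 0]
2 nonzero rows, so the 4 vectors span a space of dimension 2.
Since 2 < 4, the vectors are linearly dependent.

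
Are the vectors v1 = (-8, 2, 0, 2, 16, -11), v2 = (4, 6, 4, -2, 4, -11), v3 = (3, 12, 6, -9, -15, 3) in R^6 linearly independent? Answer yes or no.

Form the matrix with these vectors as rows and row reduce.
R2 ← R2 + (1/2)·R1: [0, 7, 4, -1, 12, -33/2]
R3 ← R3 + (3/8)·R1: [0, 51/4, 6, -33/4, -9, -9/8]
R3 ← R3 − (51/28)·R2: [0, 0, -9/7, -45/7, -216/7, 405/14]
3 nonzero rows, so the 3 vectors span a space of dimension 3.
Since 3 = 3, the vectors are linearly independent.

yes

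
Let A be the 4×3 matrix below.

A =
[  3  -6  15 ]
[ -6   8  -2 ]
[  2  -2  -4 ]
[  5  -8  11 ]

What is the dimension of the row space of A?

Row reduce to echelon form.
R2 ← R2 + (2)·R1: [0, -4, 28]
R3 ← R3 − (2/3)·R1: [0, 2, -14]
R4 ← R4 − (5/3)·R1: [0, 2, -14]
R3 ← R3 + (1/2)·R2: [0, 0, 0]
R4 ← R4 + (1/2)·R2: [0, 0, 0]
Echelon form has 2 nonzero rows, so rank(A) = 2.
The row space has dimension equal to the rank: 2.

2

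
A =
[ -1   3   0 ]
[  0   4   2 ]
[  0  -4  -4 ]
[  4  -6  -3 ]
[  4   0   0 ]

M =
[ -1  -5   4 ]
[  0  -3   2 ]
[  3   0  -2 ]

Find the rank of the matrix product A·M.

First compute AM:
[[  1,  -4,   2],
 [  6, -12,   4],
 [-12,  12,   0],
 [-13,  -2,  10],
 [ -4, -20,  16]]
Now row reduce the product.
R2 ← R2 − (6)·R1: [0, 12, -8]
R3 ← R3 + (12)·R1: [0, -36, 24]
R4 ← R4 + (13)·R1: [0, -54, 36]
R5 ← R5 + (4)·R1: [0, -36, 24]
R3 ← R3 + (3)·R2: [0, 0, 0]
R4 ← R4 + (9/2)·R2: [0, 0, 0]
R5 ← R5 + (3)·R2: [0, 0, 0]
2 nonzero rows, so rank(AM) = 2.

2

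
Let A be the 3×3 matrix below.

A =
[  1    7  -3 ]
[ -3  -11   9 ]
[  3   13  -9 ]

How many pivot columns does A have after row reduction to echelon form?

Row reduce to echelon form.
R2 ← R2 + (3)·R1: [0, 10, 0]
R3 ← R3 − (3)·R1: [0, -8, 0]
R3 ← R3 + (4/5)·R2: [0, 0, 0]
Echelon form has 2 nonzero rows, so rank(A) = 2.
Each nonzero row contributes one pivot column: 2 pivot columns.

2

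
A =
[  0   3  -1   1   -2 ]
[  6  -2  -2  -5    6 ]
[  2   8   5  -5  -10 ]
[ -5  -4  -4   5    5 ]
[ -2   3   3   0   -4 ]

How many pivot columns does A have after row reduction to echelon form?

Row reduce to echelon form.
Swap R1 ↔ R2
R3 ← R3 − (1/3)·R1: [0, 26/3, 17/3, -10/3, -12]
R4 ← R4 + (5/6)·R1: [0, -17/3, -17/3, 5/6, 10]
R5 ← R5 + (1/3)·R1: [0, 7/3, 7/3, -5/3, -2]
R3 ← R3 − (26/9)·R2: [0, 0, 77/9, -56/9, -56/9]
R4 ← R4 + (17/9)·R2: [0, 0, -68/9, 49/18, 56/9]
R5 ← R5 − (7/9)·R2: [0, 0, 28/9, -22/9, -4/9]
R4 ← R4 + (68/77)·R3: [0, 0, 0, -61/22, 8/11]
R5 ← R5 − (4/11)·R3: [0, 0, 0, -2/11, 20/11]
R5 ← R5 − (4/61)·R4: [0, 0, 0, 0, 108/61]
Echelon form has 5 nonzero rows, so rank(A) = 5.
Each nonzero row contributes one pivot column: 5 pivot columns.

5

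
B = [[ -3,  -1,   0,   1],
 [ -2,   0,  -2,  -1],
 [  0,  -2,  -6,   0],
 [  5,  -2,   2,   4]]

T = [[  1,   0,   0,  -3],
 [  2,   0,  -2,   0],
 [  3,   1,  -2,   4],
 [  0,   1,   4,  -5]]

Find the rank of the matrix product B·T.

First compute BT:
[[ -5,   1,   6,   4],
 [ -8,  -3,   0,   3],
 [-22,  -6,  16, -24],
 [  7,   6,  16, -27]]
Now row reduce the product.
R2 ← R2 − (8/5)·R1: [0, -23/5, -48/5, -17/5]
R3 ← R3 − (22/5)·R1: [0, -52/5, -52/5, -208/5]
R4 ← R4 + (7/5)·R1: [0, 37/5, 122/5, -107/5]
R3 ← R3 − (52/23)·R2: [0, 0, 260/23, -780/23]
R4 ← R4 + (37/23)·R2: [0, 0, 206/23, -618/23]
R4 ← R4 − (103/130)·R3: [0, 0, 0, 0]
3 nonzero rows, so rank(BT) = 3.

3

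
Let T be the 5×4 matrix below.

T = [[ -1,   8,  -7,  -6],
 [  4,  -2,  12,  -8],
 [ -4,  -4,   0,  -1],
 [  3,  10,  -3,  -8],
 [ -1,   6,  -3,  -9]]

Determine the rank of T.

Row reduce to echelon form.
R2 ← R2 + (4)·R1: [0, 30, -16, -32]
R3 ← R3 − (4)·R1: [0, -36, 28, 23]
R4 ← R4 + (3)·R1: [0, 34, -24, -26]
R5 ← R5 − R1: [0, -2, 4, -3]
R3 ← R3 + (6/5)·R2: [0, 0, 44/5, -77/5]
R4 ← R4 − (17/15)·R2: [0, 0, -88/15, 154/15]
R5 ← R5 + (1/15)·R2: [0, 0, 44/15, -77/15]
R4 ← R4 + (2/3)·R3: [0, 0, 0, 0]
R5 ← R5 − (1/3)·R3: [0, 0, 0, 0]
Echelon form has 3 nonzero rows, so rank(T) = 3.

3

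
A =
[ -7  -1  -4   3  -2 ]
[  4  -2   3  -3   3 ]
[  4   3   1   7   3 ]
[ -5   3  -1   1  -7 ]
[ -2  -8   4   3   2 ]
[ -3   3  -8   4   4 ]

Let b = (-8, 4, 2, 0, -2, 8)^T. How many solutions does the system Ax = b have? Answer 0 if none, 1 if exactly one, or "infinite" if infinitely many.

Row reduce the augmented matrix [A | b].
R2 ← R2 + (4/7)·R1: [0, -18/7, 5/7, -9/7, 13/7, -4/7]
R3 ← R3 + (4/7)·R1: [0, 17/7, -9/7, 61/7, 13/7, -18/7]
R4 ← R4 − (5/7)·R1: [0, 26/7, 13/7, -8/7, -39/7, 40/7]
R5 ← R5 − (2/7)·R1: [0, -54/7, 36/7, 15/7, 18/7, 2/7]
R6 ← R6 − (3/7)·R1: [0, 24/7, -44/7, 19/7, 34/7, 80/7]
R3 ← R3 + (17/18)·R2: [0, 0, -11/18, 15/2, 65/18, -28/9]
R4 ← R4 + (13/9)·R2: [0, 0, 26/9, -3, -26/9, 44/9]
R5 ← R5 − (3)·R2: [0, 0, 3, 6, -3, 2]
R6 ← R6 + (4/3)·R2: [0, 0, -16/3, 1, 22/3, 32/3]
R4 ← R4 + (52/11)·R3: [0, 0, 0, 357/11, 156/11, -108/11]
R5 ← R5 + (54/11)·R3: [0, 0, 0, 471/11, 162/11, -146/11]
R6 ← R6 − (96/11)·R3: [0, 0, 0, -709/11, -266/11, 416/11]
R5 ← R5 − (157/119)·R4: [0, 0, 0, 0, -474/119, -38/119]
R6 ← R6 + (709/357)·R4: [0, 0, 0, 0, 474/119, 2180/119]
R6 ← R6 + R5: [0, 0, 0, 0, 0, 18]
The echelon form has 6 nonzero rows; the last pivot sits in the augmented column, so rank(A) = 5 but rank([A|b]) = 6.
Since the ranks differ, the system is inconsistent.
It has no solutions.

0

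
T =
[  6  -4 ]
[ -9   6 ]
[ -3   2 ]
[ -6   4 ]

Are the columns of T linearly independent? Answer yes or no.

no

Row reduce T to echelon form.
R2 ← R2 + (3/2)·R1: [0, 0]
R3 ← R3 + (1/2)·R1: [0, 0]
R4 ← R4 + R1: [0, 0]
1 pivot among 2 columns.
Only 1 < 2 pivot columns, so the columns are linearly dependent.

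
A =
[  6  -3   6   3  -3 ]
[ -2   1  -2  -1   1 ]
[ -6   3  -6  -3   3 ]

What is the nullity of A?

Row reduce to echelon form.
R2 ← R2 + (1/3)·R1: [0, 0, 0, 0, 0]
R3 ← R3 + R1: [0, 0, 0, 0, 0]
1 nonzero row, so rank(A) = 1.
A has 5 columns; by rank–nullity, nullity = 5 − 1 = 4.

4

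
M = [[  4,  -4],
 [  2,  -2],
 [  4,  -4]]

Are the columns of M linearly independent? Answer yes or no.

no

Row reduce M to echelon form.
R2 ← R2 − (1/2)·R1: [0, 0]
R3 ← R3 − R1: [0, 0]
1 pivot among 2 columns.
Only 1 < 2 pivot columns, so the columns are linearly dependent.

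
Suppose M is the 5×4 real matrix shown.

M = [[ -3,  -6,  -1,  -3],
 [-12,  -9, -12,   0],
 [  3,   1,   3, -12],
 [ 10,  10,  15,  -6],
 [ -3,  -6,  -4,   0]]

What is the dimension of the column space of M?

Row reduce to echelon form.
R2 ← R2 − (4)·R1: [0, 15, -8, 12]
R3 ← R3 + R1: [0, -5, 2, -15]
R4 ← R4 + (10/3)·R1: [0, -10, 35/3, -16]
R5 ← R5 − R1: [0, 0, -3, 3]
R3 ← R3 + (1/3)·R2: [0, 0, -2/3, -11]
R4 ← R4 + (2/3)·R2: [0, 0, 19/3, -8]
R4 ← R4 + (19/2)·R3: [0, 0, 0, -225/2]
R5 ← R5 − (9/2)·R3: [0, 0, 0, 105/2]
R5 ← R5 + (7/15)·R4: [0, 0, 0, 0]
Echelon form has 4 nonzero rows, so rank(M) = 4.
The column space has dimension equal to the rank: 4.

4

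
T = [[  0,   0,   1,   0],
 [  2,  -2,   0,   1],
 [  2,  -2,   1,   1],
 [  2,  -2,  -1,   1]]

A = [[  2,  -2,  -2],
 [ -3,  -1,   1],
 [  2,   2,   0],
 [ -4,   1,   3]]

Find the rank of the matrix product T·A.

2

First compute TA:
[[  2,   2,   0],
 [  6,  -1,  -3],
 [  8,   1,  -3],
 [  4,  -3,  -3]]
Now row reduce the product.
R2 ← R2 − (3)·R1: [0, -7, -3]
R3 ← R3 − (4)·R1: [0, -7, -3]
R4 ← R4 − (2)·R1: [0, -7, -3]
R3 ← R3 − R2: [0, 0, 0]
R4 ← R4 − R2: [0, 0, 0]
2 nonzero rows, so rank(TA) = 2.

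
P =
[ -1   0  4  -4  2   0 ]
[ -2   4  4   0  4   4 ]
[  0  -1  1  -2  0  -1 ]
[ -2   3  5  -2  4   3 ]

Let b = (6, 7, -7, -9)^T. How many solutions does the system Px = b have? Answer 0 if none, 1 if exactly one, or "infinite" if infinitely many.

Row reduce the augmented matrix [P | b].
R2 ← R2 − (2)·R1: [0, 4, -4, 8, 0, 4, -5]
R4 ← R4 − (2)·R1: [0, 3, -3, 6, 0, 3, -21]
R3 ← R3 + (1/4)·R2: [0, 0, 0, 0, 0, 0, -33/4]
R4 ← R4 − (3/4)·R2: [0, 0, 0, 0, 0, 0, -69/4]
R4 ← R4 − (23/11)·R3: [0, 0, 0, 0, 0, 0, 0]
The echelon form has 3 nonzero rows; the last pivot sits in the augmented column, so rank(P) = 2 but rank([P|b]) = 3.
Since the ranks differ, the system is inconsistent.
It has no solutions.

0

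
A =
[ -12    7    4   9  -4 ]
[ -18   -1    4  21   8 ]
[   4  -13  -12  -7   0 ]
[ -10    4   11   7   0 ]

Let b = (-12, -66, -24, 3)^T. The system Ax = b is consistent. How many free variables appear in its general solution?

1

Row reduce the augmented matrix [A | b].
R2 ← R2 − (3/2)·R1: [0, -23/2, -2, 15/2, 14, -48]
R3 ← R3 + (1/3)·R1: [0, -32/3, -32/3, -4, -4/3, -28]
R4 ← R4 − (5/6)·R1: [0, -11/6, 23/3, -1/2, 10/3, 13]
R3 ← R3 − (64/69)·R2: [0, 0, -608/69, -252/23, -988/69, 380/23]
R4 ← R4 − (11/69)·R2: [0, 0, 551/69, -39/23, 76/69, 475/23]
R4 ← R4 + (29/32)·R3: [0, 0, 0, -93/8, -95/8, 285/8]
The echelon form has 4 nonzero rows, and every pivot lies in the first 5 columns, so rank(A) = rank([A|b]) = 4.
The system is consistent.
Free variables = (unknowns) − (rank) = 5 − 4 = 1.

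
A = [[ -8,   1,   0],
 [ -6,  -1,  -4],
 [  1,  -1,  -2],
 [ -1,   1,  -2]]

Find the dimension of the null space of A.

0

Row reduce to echelon form.
R2 ← R2 − (3/4)·R1: [0, -7/4, -4]
R3 ← R3 + (1/8)·R1: [0, -7/8, -2]
R4 ← R4 − (1/8)·R1: [0, 7/8, -2]
R3 ← R3 − (1/2)·R2: [0, 0, 0]
R4 ← R4 + (1/2)·R2: [0, 0, -4]
Swap R3 ↔ R4
3 nonzero rows, so rank(A) = 3.
A has 3 columns; by rank–nullity, nullity = 3 − 3 = 0.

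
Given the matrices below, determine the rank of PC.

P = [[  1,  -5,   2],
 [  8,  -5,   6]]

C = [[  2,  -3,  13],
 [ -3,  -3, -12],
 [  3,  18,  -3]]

First compute PC:
[[ 23,  48,  67],
 [ 49,  99, 146]]
Now row reduce the product.
R2 ← R2 − (49/23)·R1: [0, -75/23, 75/23]
2 nonzero rows, so rank(PC) = 2.

2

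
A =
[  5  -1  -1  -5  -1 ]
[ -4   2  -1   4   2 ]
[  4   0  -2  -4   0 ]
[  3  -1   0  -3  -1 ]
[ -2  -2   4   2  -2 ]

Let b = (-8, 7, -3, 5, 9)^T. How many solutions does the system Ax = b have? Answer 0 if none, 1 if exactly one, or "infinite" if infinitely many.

Row reduce the augmented matrix [A | b].
R2 ← R2 + (4/5)·R1: [0, 6/5, -9/5, 0, 6/5, 3/5]
R3 ← R3 − (4/5)·R1: [0, 4/5, -6/5, 0, 4/5, 17/5]
R4 ← R4 − (3/5)·R1: [0, -2/5, 3/5, 0, -2/5, 49/5]
R5 ← R5 + (2/5)·R1: [0, -12/5, 18/5, 0, -12/5, 29/5]
R3 ← R3 − (2/3)·R2: [0, 0, 0, 0, 0, 3]
R4 ← R4 + (1/3)·R2: [0, 0, 0, 0, 0, 10]
R5 ← R5 + (2)·R2: [0, 0, 0, 0, 0, 7]
R4 ← R4 − (10/3)·R3: [0, 0, 0, 0, 0, 0]
R5 ← R5 − (7/3)·R3: [0, 0, 0, 0, 0, 0]
The echelon form has 3 nonzero rows; the last pivot sits in the augmented column, so rank(A) = 2 but rank([A|b]) = 3.
Since the ranks differ, the system is inconsistent.
It has no solutions.

0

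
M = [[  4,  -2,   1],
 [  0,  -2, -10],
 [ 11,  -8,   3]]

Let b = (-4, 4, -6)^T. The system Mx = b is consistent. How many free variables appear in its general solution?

0

Row reduce the augmented matrix [M | b].
R3 ← R3 − (11/4)·R1: [0, -5/2, 1/4, 5]
R3 ← R3 − (5/4)·R2: [0, 0, 51/4, 0]
The echelon form has 3 nonzero rows, and every pivot lies in the first 3 columns, so rank(M) = rank([M|b]) = 3.
The system is consistent.
Free variables = (unknowns) − (rank) = 3 − 3 = 0.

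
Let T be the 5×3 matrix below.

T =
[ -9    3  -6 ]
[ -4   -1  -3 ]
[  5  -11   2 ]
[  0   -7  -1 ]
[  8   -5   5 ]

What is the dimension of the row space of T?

Row reduce to echelon form.
R2 ← R2 − (4/9)·R1: [0, -7/3, -1/3]
R3 ← R3 + (5/9)·R1: [0, -28/3, -4/3]
R5 ← R5 + (8/9)·R1: [0, -7/3, -1/3]
R3 ← R3 − (4)·R2: [0, 0, 0]
R4 ← R4 − (3)·R2: [0, 0, 0]
R5 ← R5 − R2: [0, 0, 0]
Echelon form has 2 nonzero rows, so rank(T) = 2.
The row space has dimension equal to the rank: 2.

2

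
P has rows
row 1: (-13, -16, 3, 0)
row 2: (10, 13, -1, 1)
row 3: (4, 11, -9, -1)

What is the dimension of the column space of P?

3

Row reduce to echelon form.
R2 ← R2 + (10/13)·R1: [0, 9/13, 17/13, 1]
R3 ← R3 + (4/13)·R1: [0, 79/13, -105/13, -1]
R3 ← R3 − (79/9)·R2: [0, 0, -176/9, -88/9]
Echelon form has 3 nonzero rows, so rank(P) = 3.
The column space has dimension equal to the rank: 3.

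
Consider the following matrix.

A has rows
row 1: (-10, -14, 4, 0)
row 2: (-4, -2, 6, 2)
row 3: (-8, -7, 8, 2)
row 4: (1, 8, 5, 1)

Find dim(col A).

3

Row reduce to echelon form.
R2 ← R2 − (2/5)·R1: [0, 18/5, 22/5, 2]
R3 ← R3 − (4/5)·R1: [0, 21/5, 24/5, 2]
R4 ← R4 + (1/10)·R1: [0, 33/5, 27/5, 1]
R3 ← R3 − (7/6)·R2: [0, 0, -1/3, -1/3]
R4 ← R4 − (11/6)·R2: [0, 0, -8/3, -8/3]
R4 ← R4 − (8)·R3: [0, 0, 0, 0]
Echelon form has 3 nonzero rows, so rank(A) = 3.
The column space has dimension equal to the rank: 3.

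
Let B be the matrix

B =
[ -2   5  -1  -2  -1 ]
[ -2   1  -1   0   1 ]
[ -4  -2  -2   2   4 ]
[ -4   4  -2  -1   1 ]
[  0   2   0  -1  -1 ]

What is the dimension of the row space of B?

Row reduce to echelon form.
R2 ← R2 − R1: [0, -4, 0, 2, 2]
R3 ← R3 − (2)·R1: [0, -12, 0, 6, 6]
R4 ← R4 − (2)·R1: [0, -6, 0, 3, 3]
R3 ← R3 − (3)·R2: [0, 0, 0, 0, 0]
R4 ← R4 − (3/2)·R2: [0, 0, 0, 0, 0]
R5 ← R5 + (1/2)·R2: [0, 0, 0, 0, 0]
Echelon form has 2 nonzero rows, so rank(B) = 2.
The row space has dimension equal to the rank: 2.

2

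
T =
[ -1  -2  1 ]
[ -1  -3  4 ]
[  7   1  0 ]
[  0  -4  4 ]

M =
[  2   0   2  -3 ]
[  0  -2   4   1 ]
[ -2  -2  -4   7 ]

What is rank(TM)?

3

First compute TM:
[[ -4,   2, -14,   8],
 [-10,  -2, -30,  28],
 [ 14,  -2,  18, -20],
 [ -8,   0, -32,  24]]
Now row reduce the product.
R2 ← R2 − (5/2)·R1: [0, -7, 5, 8]
R3 ← R3 + (7/2)·R1: [0, 5, -31, 8]
R4 ← R4 − (2)·R1: [0, -4, -4, 8]
R3 ← R3 + (5/7)·R2: [0, 0, -192/7, 96/7]
R4 ← R4 − (4/7)·R2: [0, 0, -48/7, 24/7]
R4 ← R4 − (1/4)·R3: [0, 0, 0, 0]
3 nonzero rows, so rank(TM) = 3.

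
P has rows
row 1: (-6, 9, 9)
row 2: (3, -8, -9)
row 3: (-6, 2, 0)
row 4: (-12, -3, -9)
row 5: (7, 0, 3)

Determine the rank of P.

Row reduce to echelon form.
R2 ← R2 + (1/2)·R1: [0, -7/2, -9/2]
R3 ← R3 − R1: [0, -7, -9]
R4 ← R4 − (2)·R1: [0, -21, -27]
R5 ← R5 + (7/6)·R1: [0, 21/2, 27/2]
R3 ← R3 − (2)·R2: [0, 0, 0]
R4 ← R4 − (6)·R2: [0, 0, 0]
R5 ← R5 + (3)·R2: [0, 0, 0]
Echelon form has 2 nonzero rows, so rank(P) = 2.

2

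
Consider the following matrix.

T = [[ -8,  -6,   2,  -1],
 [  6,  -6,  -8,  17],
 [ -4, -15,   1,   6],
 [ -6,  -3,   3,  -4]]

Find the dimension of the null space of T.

Row reduce to echelon form.
R2 ← R2 + (3/4)·R1: [0, -21/2, -13/2, 65/4]
R3 ← R3 − (1/2)·R1: [0, -12, 0, 13/2]
R4 ← R4 − (3/4)·R1: [0, 3/2, 3/2, -13/4]
R3 ← R3 − (8/7)·R2: [0, 0, 52/7, -169/14]
R4 ← R4 + (1/7)·R2: [0, 0, 4/7, -13/14]
R4 ← R4 − (1/13)·R3: [0, 0, 0, 0]
3 nonzero rows, so rank(T) = 3.
T has 4 columns; by rank–nullity, nullity = 4 − 3 = 1.

1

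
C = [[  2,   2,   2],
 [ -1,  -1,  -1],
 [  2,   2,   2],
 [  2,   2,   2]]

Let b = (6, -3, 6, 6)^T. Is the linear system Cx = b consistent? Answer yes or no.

Row reduce the augmented matrix [C | b].
R2 ← R2 + (1/2)·R1: [0, 0, 0, 0]
R3 ← R3 − R1: [0, 0, 0, 0]
R4 ← R4 − R1: [0, 0, 0, 0]
The echelon form has 1 nonzero rows, and every pivot lies in the first 3 columns, so rank(C) = rank([C|b]) = 1.
The system is consistent.

yes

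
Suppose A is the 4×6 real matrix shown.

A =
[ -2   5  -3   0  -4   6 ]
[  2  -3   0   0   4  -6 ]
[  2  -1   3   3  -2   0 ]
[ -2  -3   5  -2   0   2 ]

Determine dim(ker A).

3

Row reduce to echelon form.
R2 ← R2 + R1: [0, 2, -3, 0, 0, 0]
R3 ← R3 + R1: [0, 4, 0, 3, -6, 6]
R4 ← R4 − R1: [0, -8, 8, -2, 4, -4]
R3 ← R3 − (2)·R2: [0, 0, 6, 3, -6, 6]
R4 ← R4 + (4)·R2: [0, 0, -4, -2, 4, -4]
R4 ← R4 + (2/3)·R3: [0, 0, 0, 0, 0, 0]
3 nonzero rows, so rank(A) = 3.
A has 6 columns; by rank–nullity, nullity = 6 − 3 = 3.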